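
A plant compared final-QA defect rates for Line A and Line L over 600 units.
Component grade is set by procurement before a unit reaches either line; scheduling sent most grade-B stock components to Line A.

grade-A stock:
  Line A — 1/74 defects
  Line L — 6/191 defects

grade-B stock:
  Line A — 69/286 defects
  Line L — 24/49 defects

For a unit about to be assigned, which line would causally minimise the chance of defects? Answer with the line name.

Line A

The component grade-specific comparison favours Line A throughout, but the pooled figures favour Line L. The question is whether to condition on component grade.
Component grade differs across lines for reasons unrelated to any effect of the line itself, and it separately predicts the outcome — a classic confounder. We must compare within component grade levels.
Within each level — grade-A stock: 1.4% vs 3.1%; grade-B stock: 24.1% vs 49.0% — Line A is lower every time.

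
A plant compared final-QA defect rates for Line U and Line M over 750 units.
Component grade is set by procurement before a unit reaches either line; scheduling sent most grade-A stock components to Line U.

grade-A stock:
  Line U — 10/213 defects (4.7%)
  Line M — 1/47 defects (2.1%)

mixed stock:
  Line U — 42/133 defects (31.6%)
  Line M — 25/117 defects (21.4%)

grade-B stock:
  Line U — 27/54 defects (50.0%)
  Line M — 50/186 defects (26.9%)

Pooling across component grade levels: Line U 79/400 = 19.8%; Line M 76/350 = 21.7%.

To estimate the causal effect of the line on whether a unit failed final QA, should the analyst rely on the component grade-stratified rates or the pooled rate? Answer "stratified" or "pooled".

stratified

The stratified and pooled comparisons disagree (Line M wins within each component grade; Line U wins overall), so the answer turns on the causal role of component grade.
The imbalance in component grade arose from how units were allocated, not from anything the line did; and component grade independently affects the outcome. The pooled gap is confounded — condition on component grade.
Within each level — grade-A stock: 4.7% vs 2.1%; mixed stock: 31.6% vs 21.4%; grade-B stock: 50.0% vs 26.9% — Line M is lower every time.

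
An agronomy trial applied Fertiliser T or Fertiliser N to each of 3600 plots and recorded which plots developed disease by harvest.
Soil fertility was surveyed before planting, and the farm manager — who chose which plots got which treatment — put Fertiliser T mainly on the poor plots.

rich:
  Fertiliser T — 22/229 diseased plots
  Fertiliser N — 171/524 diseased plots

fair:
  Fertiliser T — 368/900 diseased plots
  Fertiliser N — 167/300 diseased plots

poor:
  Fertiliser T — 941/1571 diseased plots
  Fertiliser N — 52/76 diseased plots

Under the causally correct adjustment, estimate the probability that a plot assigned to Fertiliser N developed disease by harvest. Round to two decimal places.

0.57

Soil fertility is set before the fertiliser has any effect — it is not caused by the fertiliser — and it independently drives the outcome. That makes it a confounder, so the causal comparison is within soil fertility levels.
Standardising Fertiliser N to the population soil fertility mix: 0.209·171/524 + 0.333·167/300 + 0.458·52/76 = 0.567.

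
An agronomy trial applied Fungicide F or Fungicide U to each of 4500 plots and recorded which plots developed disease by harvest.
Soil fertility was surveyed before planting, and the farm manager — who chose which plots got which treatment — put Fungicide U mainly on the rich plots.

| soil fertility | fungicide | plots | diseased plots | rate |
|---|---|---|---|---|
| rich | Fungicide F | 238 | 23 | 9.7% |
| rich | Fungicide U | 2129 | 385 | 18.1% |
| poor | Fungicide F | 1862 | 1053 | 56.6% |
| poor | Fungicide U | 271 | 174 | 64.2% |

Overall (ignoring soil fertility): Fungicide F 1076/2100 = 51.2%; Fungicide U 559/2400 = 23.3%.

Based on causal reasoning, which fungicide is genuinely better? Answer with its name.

Nothing the fungicide does changes soil fertility; the imbalance is an allocation artefact. With soil fertility also predicting the outcome, the pooled figure is confounded, and the within-stratum comparison is the causal one.
Within each level — rich: 9.7% vs 18.1%; poor: 56.6% vs 64.2% — Fungicide F is lower every time.

Fungicide F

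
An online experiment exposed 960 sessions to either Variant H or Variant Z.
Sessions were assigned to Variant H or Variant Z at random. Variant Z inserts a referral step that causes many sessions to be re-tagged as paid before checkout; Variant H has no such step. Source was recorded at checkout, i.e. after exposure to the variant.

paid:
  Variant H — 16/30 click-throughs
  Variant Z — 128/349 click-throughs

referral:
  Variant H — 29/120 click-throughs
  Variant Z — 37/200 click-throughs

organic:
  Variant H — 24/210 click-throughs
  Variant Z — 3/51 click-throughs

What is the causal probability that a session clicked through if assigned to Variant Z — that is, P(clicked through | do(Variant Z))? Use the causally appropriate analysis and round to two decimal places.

0.28

The distribution of traffic source is itself part of what the variant does — it is an intermediate outcome. Holding it fixed would remove that part of the effect; the total effect is the pooled difference.
So P(outcome | do(Variant Z)) is just the pooled rate for Variant Z: 168/600 = 0.280.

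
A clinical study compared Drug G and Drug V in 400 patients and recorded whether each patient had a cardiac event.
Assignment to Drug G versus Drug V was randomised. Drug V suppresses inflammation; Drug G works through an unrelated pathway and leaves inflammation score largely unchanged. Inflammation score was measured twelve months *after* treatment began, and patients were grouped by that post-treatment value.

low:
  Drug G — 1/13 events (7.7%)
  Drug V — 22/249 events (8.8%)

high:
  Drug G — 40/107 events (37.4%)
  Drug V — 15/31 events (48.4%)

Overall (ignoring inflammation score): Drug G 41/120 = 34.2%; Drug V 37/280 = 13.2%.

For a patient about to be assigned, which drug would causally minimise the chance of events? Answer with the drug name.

Inflammation score is recorded after the drug and is itself shifted by it — it sits on the causal path from drug to outcome. Conditioning on a mediator would strip out part of the effect we want; the pooled comparison gives the total causal effect.
Pooled: Drug G 34.2% vs Drug V 13.2%; Drug V is lower overall.

Drug V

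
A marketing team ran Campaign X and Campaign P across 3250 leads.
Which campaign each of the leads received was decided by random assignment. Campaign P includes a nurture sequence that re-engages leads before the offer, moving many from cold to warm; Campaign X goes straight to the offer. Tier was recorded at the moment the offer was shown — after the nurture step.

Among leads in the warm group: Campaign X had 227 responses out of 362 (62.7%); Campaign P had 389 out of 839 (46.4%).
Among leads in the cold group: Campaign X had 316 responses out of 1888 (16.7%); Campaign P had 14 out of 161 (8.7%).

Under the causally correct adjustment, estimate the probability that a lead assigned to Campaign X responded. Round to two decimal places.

0.24

The stratified and pooled comparisons disagree (Campaign X wins within each engagement tier; Campaign P wins overall), so the answer turns on the causal role of engagement tier.
Engagement tier here is a post-treatment variable shaped by the campaign; conditioning on it would introduce bias rather than remove it. The overall comparison is the causal one.
So P(outcome | do(Campaign X)) is just the pooled rate for Campaign X: 543/2250 = 0.241.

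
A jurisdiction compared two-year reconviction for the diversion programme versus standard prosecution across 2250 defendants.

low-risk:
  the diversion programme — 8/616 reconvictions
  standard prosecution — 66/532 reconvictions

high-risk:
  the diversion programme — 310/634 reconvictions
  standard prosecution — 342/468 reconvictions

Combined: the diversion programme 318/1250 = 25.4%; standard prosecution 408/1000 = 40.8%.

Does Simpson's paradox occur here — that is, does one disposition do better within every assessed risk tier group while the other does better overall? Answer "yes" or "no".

Within each assessed risk tier level (low-risk 1.3% vs 12.4%; high-risk 48.9% vs 73.1%), the diversion programme has the lower rate every time. Pooled: 25.4% vs 40.8% — the diversion programme has the lower rate overall. They agree.

no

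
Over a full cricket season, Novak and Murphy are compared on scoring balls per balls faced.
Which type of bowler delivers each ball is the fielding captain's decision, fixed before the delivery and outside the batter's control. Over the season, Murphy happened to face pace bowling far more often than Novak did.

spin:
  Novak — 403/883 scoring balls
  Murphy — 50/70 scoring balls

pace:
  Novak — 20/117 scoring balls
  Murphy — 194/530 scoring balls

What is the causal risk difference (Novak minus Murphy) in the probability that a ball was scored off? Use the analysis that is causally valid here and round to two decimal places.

-0.23

Here bowling type is a common cause — it drives both which player a case falls under and the outcome. The crude comparison mixes populations; the stratum-specific rates are the causally relevant ones.
Adjusting over the population distribution of bowling type: 0.596·(0.456−0.714) + 0.404·(0.171−0.366) = -0.232.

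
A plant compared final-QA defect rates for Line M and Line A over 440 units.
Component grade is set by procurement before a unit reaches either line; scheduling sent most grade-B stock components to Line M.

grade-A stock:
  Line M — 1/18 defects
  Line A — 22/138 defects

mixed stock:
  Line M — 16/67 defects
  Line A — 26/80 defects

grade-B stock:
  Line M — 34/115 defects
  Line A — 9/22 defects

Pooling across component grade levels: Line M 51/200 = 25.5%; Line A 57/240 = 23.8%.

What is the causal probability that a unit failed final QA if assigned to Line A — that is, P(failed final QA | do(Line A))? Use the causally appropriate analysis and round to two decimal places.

Within every component grade level Line M has the lower rate, yet pooled Line A does — Simpson's reversal.
Component grade satisfies the back-door criterion: it is not a descendant of the line, and it blocks the spurious path from line to outcome. Adjusting for it (i.e., using the within-component grade rates) gives the causal effect.
Standardising Line A to the population component grade mix: 0.355·22/138 + 0.334·26/80 + 0.311·9/22 = 0.292.

0.29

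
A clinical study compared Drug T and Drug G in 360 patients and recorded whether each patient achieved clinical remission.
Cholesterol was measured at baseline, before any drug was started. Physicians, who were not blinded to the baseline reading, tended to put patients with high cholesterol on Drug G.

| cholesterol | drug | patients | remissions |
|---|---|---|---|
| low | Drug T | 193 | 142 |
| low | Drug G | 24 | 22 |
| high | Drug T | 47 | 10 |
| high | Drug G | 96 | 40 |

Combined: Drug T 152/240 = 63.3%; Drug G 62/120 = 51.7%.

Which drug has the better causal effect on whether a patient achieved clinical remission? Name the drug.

Cholesterol satisfies the back-door criterion: it is not a descendant of the drug, and it blocks the spurious path from drug to outcome. Adjusting for it (i.e., using the within-cholesterol rates) gives the causal effect.
Within each level — low: 73.6% vs 91.7%; high: 21.3% vs 41.7% — Drug G is higher every time.

Drug G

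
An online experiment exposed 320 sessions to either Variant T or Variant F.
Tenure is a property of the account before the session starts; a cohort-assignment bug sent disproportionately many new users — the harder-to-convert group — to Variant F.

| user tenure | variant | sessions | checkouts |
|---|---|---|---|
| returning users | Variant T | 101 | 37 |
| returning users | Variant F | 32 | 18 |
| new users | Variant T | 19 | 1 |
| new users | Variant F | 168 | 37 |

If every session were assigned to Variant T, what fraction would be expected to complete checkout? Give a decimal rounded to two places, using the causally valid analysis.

Nothing the variant does changes user tenure; the imbalance is an allocation artefact. With user tenure also predicting the outcome, the pooled figure is confounded, and the within-stratum comparison is the causal one.
Standardising Variant T to the population user tenure mix: 0.416·37/101 + 0.584·1/19 = 0.183.

0.18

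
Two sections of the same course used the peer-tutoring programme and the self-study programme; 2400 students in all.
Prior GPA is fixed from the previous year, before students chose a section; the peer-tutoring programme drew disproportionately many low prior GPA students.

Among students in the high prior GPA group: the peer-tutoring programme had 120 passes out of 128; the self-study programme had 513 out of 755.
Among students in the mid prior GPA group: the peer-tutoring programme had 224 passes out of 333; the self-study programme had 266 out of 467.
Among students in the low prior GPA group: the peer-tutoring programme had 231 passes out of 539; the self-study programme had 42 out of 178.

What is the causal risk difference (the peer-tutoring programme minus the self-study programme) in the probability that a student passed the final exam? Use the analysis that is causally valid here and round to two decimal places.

+0.19

The prior GPA band-specific comparison favours the peer-tutoring programme throughout, but the pooled figures favour the self-study programme. The question is whether to condition on prior GPA band.
Nothing the teaching method does changes prior GPA band; the imbalance is an allocation artefact. With prior GPA band also predicting the outcome, the pooled figure is confounded, and the within-stratum comparison is the causal one.
Adjusting over the population distribution of prior GPA band: 0.368·(0.938−0.679) + 0.333·(0.673−0.570) + 0.299·(0.429−0.236) = +0.187.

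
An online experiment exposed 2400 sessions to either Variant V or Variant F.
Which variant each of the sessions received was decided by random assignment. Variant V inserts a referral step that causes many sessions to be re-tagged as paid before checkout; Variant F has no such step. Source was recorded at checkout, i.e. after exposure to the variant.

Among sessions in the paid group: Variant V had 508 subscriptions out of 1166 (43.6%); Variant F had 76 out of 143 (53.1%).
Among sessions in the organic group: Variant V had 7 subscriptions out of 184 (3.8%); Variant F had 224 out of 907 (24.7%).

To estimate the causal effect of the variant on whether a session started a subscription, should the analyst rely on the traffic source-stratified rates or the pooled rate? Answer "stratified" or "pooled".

The stratified and pooled comparisons disagree (Variant F wins within each traffic source; Variant V wins overall), so the answer turns on the causal role of traffic source.
Because the variant influences traffic source, traffic source is a post-treatment mediator, not a confounder. Stratifying on it would bias the estimate; the causal effect is the crude pooled difference.
Pooled: Variant V 38.1% vs Variant F 28.6%; Variant V is higher overall.

pooled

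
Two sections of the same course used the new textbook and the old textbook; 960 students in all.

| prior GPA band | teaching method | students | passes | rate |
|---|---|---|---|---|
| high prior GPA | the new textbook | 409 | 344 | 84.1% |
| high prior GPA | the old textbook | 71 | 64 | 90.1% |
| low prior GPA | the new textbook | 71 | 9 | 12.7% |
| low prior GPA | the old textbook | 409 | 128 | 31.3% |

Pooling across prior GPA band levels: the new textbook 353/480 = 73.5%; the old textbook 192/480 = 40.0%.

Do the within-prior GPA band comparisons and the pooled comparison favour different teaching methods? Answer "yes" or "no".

Within each prior GPA band level (high prior GPA 84.1% vs 90.1%; low prior GPA 12.7% vs 31.3%), the old textbook has the higher rate every time. Pooled: 73.5% vs 40.0% — the new textbook has the higher rate overall. The two comparisons disagree.

yes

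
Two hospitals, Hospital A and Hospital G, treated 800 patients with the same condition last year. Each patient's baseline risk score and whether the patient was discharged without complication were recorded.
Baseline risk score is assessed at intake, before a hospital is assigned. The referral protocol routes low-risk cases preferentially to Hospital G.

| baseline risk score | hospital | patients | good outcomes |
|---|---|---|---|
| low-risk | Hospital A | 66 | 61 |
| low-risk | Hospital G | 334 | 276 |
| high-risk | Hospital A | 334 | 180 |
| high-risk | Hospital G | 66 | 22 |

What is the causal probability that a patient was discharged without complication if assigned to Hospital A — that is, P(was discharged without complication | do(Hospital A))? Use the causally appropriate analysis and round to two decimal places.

Hospital A is higher inside every baseline risk score stratum but Hospital G is higher in aggregate. Whether to stratify depends on how baseline risk score relates to the hospital.
Baseline risk score is set before the hospital has any effect — it is not caused by the hospital — and it independently drives the outcome. That makes it a confounder, so the causal comparison is within baseline risk score levels.
Standardising Hospital A to the population baseline risk score mix: 0.500·61/66 + 0.500·180/334 = 0.732.

0.73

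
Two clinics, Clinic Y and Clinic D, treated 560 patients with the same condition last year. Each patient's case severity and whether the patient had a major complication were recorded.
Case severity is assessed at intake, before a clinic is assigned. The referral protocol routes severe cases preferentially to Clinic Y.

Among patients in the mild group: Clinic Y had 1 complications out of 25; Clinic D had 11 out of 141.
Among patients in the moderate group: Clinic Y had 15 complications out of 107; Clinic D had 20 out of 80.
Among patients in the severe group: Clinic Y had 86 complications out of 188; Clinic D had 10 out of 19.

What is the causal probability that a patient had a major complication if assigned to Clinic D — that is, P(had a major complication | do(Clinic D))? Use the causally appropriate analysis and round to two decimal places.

The case severity-specific comparison favours Clinic Y throughout, but the pooled figures favour Clinic D. The question is whether to condition on case severity.
Here case severity is a common cause — it drives both which clinic a case falls under and the outcome. The crude comparison mixes populations; the stratum-specific rates are the causally relevant ones.
Standardising Clinic D to the population case severity mix: 0.296·11/141 + 0.334·20/80 + 0.370·10/19 = 0.301.

0.30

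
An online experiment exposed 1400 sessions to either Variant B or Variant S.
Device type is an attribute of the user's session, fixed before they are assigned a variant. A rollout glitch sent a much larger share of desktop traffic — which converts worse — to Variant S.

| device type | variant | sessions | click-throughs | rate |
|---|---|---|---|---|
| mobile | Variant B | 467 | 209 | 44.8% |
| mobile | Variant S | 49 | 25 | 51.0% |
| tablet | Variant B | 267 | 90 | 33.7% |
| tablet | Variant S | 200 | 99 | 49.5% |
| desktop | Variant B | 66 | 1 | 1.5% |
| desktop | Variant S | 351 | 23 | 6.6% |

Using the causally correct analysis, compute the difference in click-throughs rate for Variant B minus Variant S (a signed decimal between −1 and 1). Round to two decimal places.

Device type is set before the variant has any effect — it is not caused by the variant — and it independently drives the outcome. That makes it a confounder, so the causal comparison is within device type levels.
Adjusting over the population distribution of device type: 0.369·(0.448−0.510) + 0.334·(0.337−0.495) + 0.298·(0.015−0.066) = -0.091.

-0.09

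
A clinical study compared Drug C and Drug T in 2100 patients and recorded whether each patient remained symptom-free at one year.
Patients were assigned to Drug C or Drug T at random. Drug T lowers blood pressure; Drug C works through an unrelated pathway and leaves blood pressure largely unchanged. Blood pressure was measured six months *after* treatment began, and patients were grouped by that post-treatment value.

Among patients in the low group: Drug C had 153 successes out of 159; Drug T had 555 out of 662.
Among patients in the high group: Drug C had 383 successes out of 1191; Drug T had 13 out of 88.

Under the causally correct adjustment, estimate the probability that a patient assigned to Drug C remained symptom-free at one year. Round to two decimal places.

0.40

The blood pressure-specific comparison favours Drug C throughout, but the pooled figures favour Drug T. The question is whether to condition on blood pressure.
Blood pressure lies on the pathway drug → blood pressure → outcome, so adjusting for it blocks the indirect effect. For the total causal effect of drug, use the unadjusted pooled rates.
So P(outcome | do(Drug C)) is just the pooled rate for Drug C: 536/1350 = 0.397.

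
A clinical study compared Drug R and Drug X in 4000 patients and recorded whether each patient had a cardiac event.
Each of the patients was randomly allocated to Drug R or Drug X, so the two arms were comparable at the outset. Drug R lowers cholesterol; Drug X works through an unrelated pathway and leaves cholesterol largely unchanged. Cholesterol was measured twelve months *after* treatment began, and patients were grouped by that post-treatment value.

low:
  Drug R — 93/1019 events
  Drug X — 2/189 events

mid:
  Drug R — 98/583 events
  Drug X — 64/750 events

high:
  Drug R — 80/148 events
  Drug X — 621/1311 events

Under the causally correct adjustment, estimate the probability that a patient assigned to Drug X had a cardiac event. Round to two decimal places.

The cholesterol-specific comparison favours Drug X throughout, but the pooled figures favour Drug R. The question is whether to condition on cholesterol.
Stratifying would compare drugs among patients the drugs themselves sorted into cholesterol groups — a form of selection on an intermediate. The unconditioned pooled rates give the total causal effect.
So P(outcome | do(Drug X)) is just the pooled rate for Drug X: 687/2250 = 0.305.

0.31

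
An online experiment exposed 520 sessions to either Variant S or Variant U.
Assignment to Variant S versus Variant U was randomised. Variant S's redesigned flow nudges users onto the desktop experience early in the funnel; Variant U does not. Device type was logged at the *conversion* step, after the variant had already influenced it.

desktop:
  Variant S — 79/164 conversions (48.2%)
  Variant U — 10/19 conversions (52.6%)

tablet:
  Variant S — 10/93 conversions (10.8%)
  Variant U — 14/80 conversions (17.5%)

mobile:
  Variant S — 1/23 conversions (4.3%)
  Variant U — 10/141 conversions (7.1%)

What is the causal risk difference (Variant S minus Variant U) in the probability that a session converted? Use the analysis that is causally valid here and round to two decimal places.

Because the variant influences device type, device type is a post-treatment mediator, not a confounder. Stratifying on it would bias the estimate; the causal effect is the crude pooled difference.
The causal difference is the pooled difference: 0.321 − 0.142 = +0.180.

+0.18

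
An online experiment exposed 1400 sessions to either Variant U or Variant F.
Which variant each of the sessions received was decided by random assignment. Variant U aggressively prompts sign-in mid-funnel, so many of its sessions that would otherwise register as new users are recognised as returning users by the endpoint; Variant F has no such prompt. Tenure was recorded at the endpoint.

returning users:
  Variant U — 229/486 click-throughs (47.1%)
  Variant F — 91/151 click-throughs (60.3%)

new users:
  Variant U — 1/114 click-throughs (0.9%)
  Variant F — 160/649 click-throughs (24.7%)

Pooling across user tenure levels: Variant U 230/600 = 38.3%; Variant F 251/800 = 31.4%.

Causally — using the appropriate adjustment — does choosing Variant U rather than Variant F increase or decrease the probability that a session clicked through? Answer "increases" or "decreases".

increases

User tenure is recorded after the variant and is itself shifted by it — it sits on the causal path from variant to outcome. Conditioning on a mediator would strip out part of the effect we want; the pooled comparison gives the total causal effect.
Pooled: Variant U 38.3% vs Variant F 31.4%; Variant U is higher overall.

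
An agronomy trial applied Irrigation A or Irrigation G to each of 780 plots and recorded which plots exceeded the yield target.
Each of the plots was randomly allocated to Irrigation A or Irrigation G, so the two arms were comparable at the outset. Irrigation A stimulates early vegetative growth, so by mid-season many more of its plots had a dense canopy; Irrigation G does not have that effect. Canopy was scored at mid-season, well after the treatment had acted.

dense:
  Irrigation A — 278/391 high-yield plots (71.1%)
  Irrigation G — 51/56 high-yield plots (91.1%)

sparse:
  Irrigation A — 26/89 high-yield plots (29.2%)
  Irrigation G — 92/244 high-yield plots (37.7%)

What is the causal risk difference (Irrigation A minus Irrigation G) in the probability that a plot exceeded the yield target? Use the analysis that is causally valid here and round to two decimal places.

Mid-season canopy is recorded after the irrigation and is itself shifted by it — it sits on the causal path from irrigation to outcome. Conditioning on a mediator would strip out part of the effect we want; the pooled comparison gives the total causal effect.
The causal difference is the pooled difference: 0.633 − 0.477 = +0.157.

+0.16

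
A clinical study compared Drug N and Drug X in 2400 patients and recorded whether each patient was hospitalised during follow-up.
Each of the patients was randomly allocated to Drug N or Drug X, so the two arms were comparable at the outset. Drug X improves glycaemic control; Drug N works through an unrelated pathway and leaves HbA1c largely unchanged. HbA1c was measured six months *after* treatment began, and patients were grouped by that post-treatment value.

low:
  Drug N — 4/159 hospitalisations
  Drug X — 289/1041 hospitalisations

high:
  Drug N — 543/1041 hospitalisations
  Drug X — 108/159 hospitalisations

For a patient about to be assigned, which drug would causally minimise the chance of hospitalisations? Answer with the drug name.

HbA1c lies on the pathway drug → HbA1c → outcome, so adjusting for it blocks the indirect effect. For the total causal effect of drug, use the unadjusted pooled rates.
Pooled: Drug N 45.6% vs Drug X 33.1%; Drug X is lower overall.

Drug X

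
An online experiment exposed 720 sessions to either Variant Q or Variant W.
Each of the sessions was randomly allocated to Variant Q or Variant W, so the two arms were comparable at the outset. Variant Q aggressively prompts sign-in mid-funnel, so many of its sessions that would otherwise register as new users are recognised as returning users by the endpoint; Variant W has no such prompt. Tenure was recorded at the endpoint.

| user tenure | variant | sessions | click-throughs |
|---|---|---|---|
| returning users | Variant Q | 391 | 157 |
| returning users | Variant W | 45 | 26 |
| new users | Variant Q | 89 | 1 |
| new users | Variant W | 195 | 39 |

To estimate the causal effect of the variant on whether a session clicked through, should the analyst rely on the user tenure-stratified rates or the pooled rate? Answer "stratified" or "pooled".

pooled

Stratifying would compare variants among sessions the variants themselves sorted into user tenure groups — a form of selection on an intermediate. The unconditioned pooled rates give the total causal effect.
Pooled: Variant Q 32.9% vs Variant W 27.1%; Variant Q is higher overall.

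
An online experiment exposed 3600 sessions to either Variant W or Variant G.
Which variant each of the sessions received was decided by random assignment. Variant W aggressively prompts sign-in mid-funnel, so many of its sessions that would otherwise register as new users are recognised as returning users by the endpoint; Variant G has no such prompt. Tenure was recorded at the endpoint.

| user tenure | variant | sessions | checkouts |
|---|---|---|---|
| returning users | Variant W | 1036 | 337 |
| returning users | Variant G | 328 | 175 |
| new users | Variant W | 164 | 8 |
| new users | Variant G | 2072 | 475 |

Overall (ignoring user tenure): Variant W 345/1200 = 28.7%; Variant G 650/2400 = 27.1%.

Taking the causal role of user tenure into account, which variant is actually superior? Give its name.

User tenure is recorded after the variant and is itself shifted by it — it sits on the causal path from variant to outcome. Conditioning on a mediator would strip out part of the effect we want; the pooled comparison gives the total causal effect.
Pooled: Variant W 28.7% vs Variant G 27.1%; Variant W is higher overall.

Variant W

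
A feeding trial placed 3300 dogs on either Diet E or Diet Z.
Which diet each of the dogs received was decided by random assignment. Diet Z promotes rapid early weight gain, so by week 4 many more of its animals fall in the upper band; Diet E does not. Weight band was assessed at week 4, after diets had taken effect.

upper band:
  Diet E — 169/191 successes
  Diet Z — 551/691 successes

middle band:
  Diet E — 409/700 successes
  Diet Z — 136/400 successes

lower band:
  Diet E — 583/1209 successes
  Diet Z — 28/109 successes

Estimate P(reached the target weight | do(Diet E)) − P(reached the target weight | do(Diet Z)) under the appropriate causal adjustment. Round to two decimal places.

Because the diet influences week-4 weight band, week-4 weight band is a post-treatment mediator, not a confounder. Stratifying on it would bias the estimate; the causal effect is the crude pooled difference.
The causal difference is the pooled difference: 0.553 − 0.596 = -0.043.

-0.04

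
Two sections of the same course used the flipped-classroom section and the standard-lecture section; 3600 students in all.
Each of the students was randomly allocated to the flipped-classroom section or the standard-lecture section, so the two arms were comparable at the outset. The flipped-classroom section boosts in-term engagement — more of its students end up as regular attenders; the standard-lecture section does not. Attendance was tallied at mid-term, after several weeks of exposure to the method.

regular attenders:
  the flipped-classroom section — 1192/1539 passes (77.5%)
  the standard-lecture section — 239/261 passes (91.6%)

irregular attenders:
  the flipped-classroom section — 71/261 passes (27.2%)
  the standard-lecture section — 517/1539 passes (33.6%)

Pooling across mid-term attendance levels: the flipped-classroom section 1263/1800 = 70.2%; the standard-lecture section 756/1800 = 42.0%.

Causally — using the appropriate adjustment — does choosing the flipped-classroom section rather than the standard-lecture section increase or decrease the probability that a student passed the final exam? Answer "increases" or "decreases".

increases

Because the teaching method influences mid-term attendance, mid-term attendance is a post-treatment mediator, not a confounder. Stratifying on it would bias the estimate; the causal effect is the crude pooled difference.
Pooled: the flipped-classroom section 70.2% vs the standard-lecture section 42.0%; the flipped-classroom section is higher overall.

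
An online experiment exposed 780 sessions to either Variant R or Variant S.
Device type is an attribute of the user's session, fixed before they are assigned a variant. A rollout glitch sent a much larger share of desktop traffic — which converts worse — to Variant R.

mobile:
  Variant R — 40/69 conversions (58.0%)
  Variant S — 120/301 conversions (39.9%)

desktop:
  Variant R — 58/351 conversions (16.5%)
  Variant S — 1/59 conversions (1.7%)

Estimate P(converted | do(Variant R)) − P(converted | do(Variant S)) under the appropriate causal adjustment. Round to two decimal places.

+0.16

The device type-specific comparison favours Variant R throughout, but the pooled figures favour Variant S. The question is whether to condition on device type.
The imbalance in device type arose from how sessions were allocated, not from anything the variant did; and device type independently affects the outcome. The pooled gap is confounded — condition on device type.
Adjusting over the population distribution of device type: 0.474·(0.580−0.399) + 0.526·(0.165−0.017) = +0.164.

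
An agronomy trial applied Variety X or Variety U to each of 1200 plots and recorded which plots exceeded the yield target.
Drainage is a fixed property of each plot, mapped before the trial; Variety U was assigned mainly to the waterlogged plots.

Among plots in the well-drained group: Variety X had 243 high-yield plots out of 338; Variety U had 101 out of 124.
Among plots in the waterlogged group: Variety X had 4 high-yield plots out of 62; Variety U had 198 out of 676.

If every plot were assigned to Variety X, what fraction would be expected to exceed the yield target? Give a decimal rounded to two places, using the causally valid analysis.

0.32

Within every field drainage level Variety U has the higher rate, yet pooled Variety X does — Simpson's reversal.
Nothing the variety does changes field drainage; the imbalance is an allocation artefact. With field drainage also predicting the outcome, the pooled figure is confounded, and the within-stratum comparison is the causal one.
Standardising Variety X to the population field drainage mix: 0.385·243/338 + 0.615·4/62 = 0.316.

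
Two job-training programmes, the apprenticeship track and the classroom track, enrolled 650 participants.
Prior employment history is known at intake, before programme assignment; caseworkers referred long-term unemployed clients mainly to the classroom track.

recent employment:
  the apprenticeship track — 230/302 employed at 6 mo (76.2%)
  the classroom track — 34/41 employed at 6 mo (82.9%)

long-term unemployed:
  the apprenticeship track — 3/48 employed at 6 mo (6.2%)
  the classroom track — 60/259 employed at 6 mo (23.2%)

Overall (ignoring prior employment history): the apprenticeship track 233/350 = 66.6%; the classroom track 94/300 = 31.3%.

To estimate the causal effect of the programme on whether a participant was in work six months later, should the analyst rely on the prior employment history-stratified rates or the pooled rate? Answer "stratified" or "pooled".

stratified

The prior employment history-specific comparison favours the classroom track throughout, but the pooled figures favour the apprenticeship track. The question is whether to condition on prior employment history.
Since prior employment history is a pre-existing factor (not a product of the programme) and it affects the outcome on its own, it is a confounder. The stratified rates, not the pooled rate, identify the causal effect.
Within each level — recent employment: 76.2% vs 82.9%; long-term unemployed: 6.2% vs 23.2% — the classroom track is higher every time.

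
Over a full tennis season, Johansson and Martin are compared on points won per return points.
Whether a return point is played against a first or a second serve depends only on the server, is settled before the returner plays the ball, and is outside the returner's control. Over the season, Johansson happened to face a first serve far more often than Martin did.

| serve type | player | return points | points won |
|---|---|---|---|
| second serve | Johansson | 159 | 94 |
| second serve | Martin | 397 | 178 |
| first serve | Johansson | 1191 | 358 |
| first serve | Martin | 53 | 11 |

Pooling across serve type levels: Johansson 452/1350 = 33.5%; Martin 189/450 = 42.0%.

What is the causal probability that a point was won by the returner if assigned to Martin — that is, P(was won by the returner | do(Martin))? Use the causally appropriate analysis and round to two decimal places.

0.28

Serve type satisfies the back-door criterion: it is not a descendant of the player, and it blocks the spurious path from player to outcome. Adjusting for it (i.e., using the within-serve type rates) gives the causal effect.
Standardising Martin to the population serve type mix: 0.309·178/397 + 0.691·11/53 = 0.282.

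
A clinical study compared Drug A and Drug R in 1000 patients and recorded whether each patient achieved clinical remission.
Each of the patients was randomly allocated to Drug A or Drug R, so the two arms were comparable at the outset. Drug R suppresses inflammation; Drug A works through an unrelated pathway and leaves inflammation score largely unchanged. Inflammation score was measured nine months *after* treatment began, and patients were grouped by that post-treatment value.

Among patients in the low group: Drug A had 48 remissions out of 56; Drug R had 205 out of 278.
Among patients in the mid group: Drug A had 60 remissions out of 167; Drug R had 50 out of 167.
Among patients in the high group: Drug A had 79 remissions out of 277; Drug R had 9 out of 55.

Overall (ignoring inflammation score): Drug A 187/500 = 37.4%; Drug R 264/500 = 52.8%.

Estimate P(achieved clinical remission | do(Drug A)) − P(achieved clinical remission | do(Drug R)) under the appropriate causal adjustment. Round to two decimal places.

-0.15

Inflammation score is downstream of the drug. One should not condition on a consequence of treatment, so the overall rates are the right comparison.
The causal difference is the pooled difference: 0.374 − 0.528 = -0.154.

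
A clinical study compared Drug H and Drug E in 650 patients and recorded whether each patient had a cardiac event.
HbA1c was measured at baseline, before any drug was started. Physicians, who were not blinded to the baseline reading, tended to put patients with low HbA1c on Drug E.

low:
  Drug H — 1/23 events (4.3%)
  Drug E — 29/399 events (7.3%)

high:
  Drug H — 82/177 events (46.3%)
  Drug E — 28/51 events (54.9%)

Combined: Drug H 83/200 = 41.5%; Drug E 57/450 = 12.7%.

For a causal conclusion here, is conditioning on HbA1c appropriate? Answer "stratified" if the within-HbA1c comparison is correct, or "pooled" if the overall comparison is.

stratified

Within every HbA1c level Drug H has the lower rate, yet pooled Drug E does — Simpson's reversal.
Here HbA1c is a common cause — it drives both which drug a case falls under and the outcome. The crude comparison mixes populations; the stratum-specific rates are the causally relevant ones.
Within each level — low: 4.3% vs 7.3%; high: 46.3% vs 54.9% — Drug H is lower every time.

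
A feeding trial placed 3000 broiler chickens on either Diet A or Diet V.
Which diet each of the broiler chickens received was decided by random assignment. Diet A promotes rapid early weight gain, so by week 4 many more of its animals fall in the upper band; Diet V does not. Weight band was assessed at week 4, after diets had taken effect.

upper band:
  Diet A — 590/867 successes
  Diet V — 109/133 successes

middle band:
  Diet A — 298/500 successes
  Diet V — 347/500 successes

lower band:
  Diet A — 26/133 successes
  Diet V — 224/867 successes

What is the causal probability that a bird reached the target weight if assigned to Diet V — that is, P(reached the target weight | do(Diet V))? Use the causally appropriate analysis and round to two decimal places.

Within every week-4 weight band level Diet V has the higher rate, yet pooled Diet A does — Simpson's reversal.
Week-4 weight band is downstream of the diet. One should not condition on a consequence of treatment, so the overall rates are the right comparison.
So P(outcome | do(Diet V)) is just the pooled rate for Diet V: 680/1500 = 0.453.

0.45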